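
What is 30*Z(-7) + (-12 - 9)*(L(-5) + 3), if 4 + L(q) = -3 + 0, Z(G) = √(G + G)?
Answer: 84 + 30*I*√14 ≈ 84.0 + 112.25*I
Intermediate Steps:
Z(G) = √2*√G (Z(G) = √(2*G) = √2*√G)
L(q) = -7 (L(q) = -4 + (-3 + 0) = -4 - 3 = -7)
30*Z(-7) + (-12 - 9)*(L(-5) + 3) = 30*(√2*√(-7)) + (-12 - 9)*(-7 + 3) = 30*(√2*(I*√7)) - 21*(-4) = 30*(I*√14) + 84 = 30*I*√14 + 84 = 84 + 30*I*√14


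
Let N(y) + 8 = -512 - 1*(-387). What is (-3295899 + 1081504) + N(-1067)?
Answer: -2214528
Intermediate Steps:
N(y) = -133 (N(y) = -8 + (-512 - 1*(-387)) = -8 + (-512 + 387) = -8 - 125 = -133)
(-3295899 + 1081504) + N(-1067) = (-3295899 + 1081504) - 133 = -2214395 - 133 = -2214528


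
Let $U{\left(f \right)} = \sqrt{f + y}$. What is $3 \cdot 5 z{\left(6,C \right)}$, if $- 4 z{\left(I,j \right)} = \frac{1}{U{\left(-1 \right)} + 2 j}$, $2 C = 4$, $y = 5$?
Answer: $- \frac{5}{8} \approx -0.625$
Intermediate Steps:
$U{\left(f \right)} = \sqrt{5 + f}$ ($U{\left(f \right)} = \sqrt{f + 5} = \sqrt{5 + f}$)
$C = 2$ ($C = \frac{1}{2} \cdot 4 = 2$)
$z{\left(I,j \right)} = - \frac{1}{4 \left(2 + 2 j\right)}$ ($z{\left(I,j \right)} = - \frac{1}{4 \left(\sqrt{5 - 1} + 2 j\right)} = - \frac{1}{4 \left(\sqrt{4} + 2 j\right)} = - \frac{1}{4 \left(2 + 2 j\right)}$)
$3 \cdot 5 z{\left(6,C \right)} = 3 \cdot 5 \left(- \frac{1}{8 + 8 \cdot 2}\right) = 15 \left(- \frac{1}{8 + 16}\right) = 15 \left(- \frac{1}{24}\right) = - \frac{5}{8}$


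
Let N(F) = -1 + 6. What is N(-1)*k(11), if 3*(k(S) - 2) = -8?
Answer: -10/3 ≈ -3.3333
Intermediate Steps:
N(F) = 5
k(S) = -2/3 (k(S) = 2 + (1/3)*(-8) = 2 - 8/3 = -2/3)
N(-1)*k(11) = 5*(-2/3) = -10/3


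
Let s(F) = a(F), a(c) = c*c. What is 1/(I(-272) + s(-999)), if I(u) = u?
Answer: 1/997729 ≈ 1.0023e-6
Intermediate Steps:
a(c) = c²
s(F) = F²
1/(I(-272) + s(-999)) = 1/(-272 + (-999)²) = 1/(-272 + 998001) = 1/997729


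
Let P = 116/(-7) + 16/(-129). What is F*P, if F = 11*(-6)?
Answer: 331672/301 ≈ 1101.9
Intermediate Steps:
F = -66
P = -15076/903 (P = 116*(-1/7) + 16*(-1/129) = -116/7 - 16/129 = -15076/903 ≈ -16.695)
F*P = -66*(-15076/903) = 331672/301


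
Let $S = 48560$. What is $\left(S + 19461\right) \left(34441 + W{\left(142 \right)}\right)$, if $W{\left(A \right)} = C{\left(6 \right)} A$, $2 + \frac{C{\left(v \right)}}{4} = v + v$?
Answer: $2729070541$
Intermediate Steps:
$C{\left(v \right)} = -8 + 8 v$ ($C{\left(v \right)} = -8 + 4 \left(v + v\right) = -8 + 4 \cdot 2 v = -8 + 8 v$)
$W{\left(A \right)} = 40 A$ ($W{\left(A \right)} = \left(-8 + 8 \cdot 6\right) A = \left(-8 + 48\right) A = 40 A$)
$\left(S + 19461\right) \left(34441 + W{\left(142 \right)}\right) = \left(48560 + 19461\right) \left(34441 + 40 \cdot 142\right) = 68021 \left(34441 + 5680\right) = 68021 \cdot 40121 = 2729070541$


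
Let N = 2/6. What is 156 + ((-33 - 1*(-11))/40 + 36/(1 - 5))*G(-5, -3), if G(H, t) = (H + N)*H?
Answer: -401/6 ≈ -66.833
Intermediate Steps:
N = 1/3 (N = 2*(1/6) = 1/3 ≈ 0.33333)
G(H, t) = H*(1/3 + H) (G(H, t) = (H + 1/3)*H = (1/3 + H)*H = H*(1/3 + H))
156 + ((-33 - 1*(-11))/40 + 36/(1 - 5))*G(-5, -3) = 156 + ((-33 - 1*(-11))/40 + 36/(1 - 5))*(-5*(1/3 - 5)) = 156 + ((-33 + 11)*(1/40) + 36/(-4))*(-5*(-14/3)) = 156 + (-22*1/40 + 36*(-1/4))*(70/3) = 156 + (-11/20 - 9)*(70/3) = 156 - 191/20*70/3 = 156 - 1337/6 = -401/6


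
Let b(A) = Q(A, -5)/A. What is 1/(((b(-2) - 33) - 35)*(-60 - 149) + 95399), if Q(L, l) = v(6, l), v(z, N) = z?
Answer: 1/110238 ≈ 9.0713e-6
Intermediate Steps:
Q(L, l) = 6
b(A) = 6/A
1/(((b(-2) - 33) - 35)*(-60 - 149) + 95399) = 1/(((6/(-2) - 33) - 35)*(-60 - 149) + 95399) = 1/(((6*(-1/2) - 33) - 35)*(-209) + 95399) = 1/(((-3 - 33) - 35)*(-209) + 95399) = 1/((-36 - 35)*(-209) + 95399) = 1/(-71*(-209) + 95399) = 1/(14839 + 95399) = 1/110238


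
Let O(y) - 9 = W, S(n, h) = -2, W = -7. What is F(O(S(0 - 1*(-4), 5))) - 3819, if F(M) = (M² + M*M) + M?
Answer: -3809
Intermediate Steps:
O(y) = 2 (O(y) = 9 - 7 = 2)
F(M) = M + 2*M² (F(M) = (M² + M²) + M = 2*M² + M = M + 2*M²)
F(O(S(0 - 1*(-4), 5))) - 3819 = 2*(1 + 2*2) - 3819 = 2*(1 + 4) - 3819 = 2*5 - 3819 = 10 - 3819 = -3809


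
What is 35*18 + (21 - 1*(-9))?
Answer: 660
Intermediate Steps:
35*18 + (21 - 1*(-9)) = 630 + (21 + 9) = 630 + 30 = 660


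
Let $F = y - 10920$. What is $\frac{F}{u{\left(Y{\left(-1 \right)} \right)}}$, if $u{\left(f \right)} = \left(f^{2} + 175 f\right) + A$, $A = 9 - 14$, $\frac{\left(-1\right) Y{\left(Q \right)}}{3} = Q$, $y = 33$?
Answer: $- \frac{10887}{529} \approx -20.58$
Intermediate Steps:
$F = -10887$ ($F = 33 - 10920 = -10887$)
$Y{\left(Q \right)} = - 3 Q$
$A = -5$ ($A = 9 - 14 = -5$)
$u{\left(f \right)} = -5 + f^{2} + 175 f$ ($u{\left(f \right)} = \left(f^{2} + 175 f\right) - 5 = -5 + f^{2} + 175 f$)
$\frac{F}{u{\left(Y{\left(-1 \right)} \right)}} = - \frac{10887}{-5 + \left(\left(-3\right) \left(-1\right)\right)^{2} + 175 \left(\left(-3\right) \left(-1\right)\right)} = - \frac{10887}{-5 + 3^{2} + 175 \cdot 3} = - \frac{10887}{-5 + 9 + 525} = - \frac{10887}{529}$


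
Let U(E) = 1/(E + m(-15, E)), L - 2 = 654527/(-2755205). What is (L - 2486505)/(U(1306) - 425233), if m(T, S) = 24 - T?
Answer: 921436117530349/157580749528872 ≈ 5.8474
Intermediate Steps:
L = 4855883/2755205 (L = 2 + 654527/(-2755205) = 2 + 654527*(-1/2755205) = 2 - 654527/2755205 = 4855883/2755205 ≈ 1.7624)
U(E) = 1/(39 + E) (U(E) = 1/(E + (24 - 1*(-15))) = 1/(E + (24 + 15)) = 1/(E + 39) = 1/(39 + E))
(L - 2486505)/(U(1306) - 425233) = (4855883/2755205 - 2486505)/(1/(39 + 1306) - 425233) = -6850826152642/(2755205*(1/1345 - 425233)) = -6850826152642/(2755205*(-571938384/1345)) = -6850826152642/2755205*(-1345/571938384) = 921436117530349/157580749528872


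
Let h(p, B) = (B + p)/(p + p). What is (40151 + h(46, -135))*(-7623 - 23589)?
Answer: -28822744809/23 ≈ -1.2532e+9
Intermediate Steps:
h(p, B) = (B + p)/(2*p) (h(p, B) = (B + p)/((2*p)) = (B + p)*(1/(2*p)) = (B + p)/(2*p))
(40151 + h(46, -135))*(-7623 - 23589) = (40151 + (½)*(-135 + 46)/46)*(-7623 - 23589) = (40151 + (½)*(1/46)*(-89))*(-31212) = (40151 - 89/92)*(-31212) = (3693803/92)*(-31212) = -28822744809/23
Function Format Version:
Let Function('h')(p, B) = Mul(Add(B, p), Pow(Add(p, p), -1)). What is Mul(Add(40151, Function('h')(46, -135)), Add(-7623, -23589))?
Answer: Rational(-28822744809, 23) ≈ -1.2532e+9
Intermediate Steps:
Function('h')(p, B) = Mul(Rational(1, 2), Pow(p, -1), Add(B, p)) (Function('h')(p, B) = Mul(Add(B, p), Pow(Mul(2, p), -1)) = Mul(Add(B, p), Mul(Rational(1, 2), Pow(p, -1))) = Mul(Rational(1, 2), Pow(p, -1), Add(B, p)))
Mul(Add(40151, Function('h')(46, -135)), Add(-7623, -23589)) = Mul(Add(40151, Mul(Rational(1, 2), Pow(46, -1), Add(-135, 46))), Add(-7623, -23589)) = Mul(Add(40151, Mul(Rational(1, 2), Rational(1, 46), -89)), -31212) = Mul(Add(40151, Rational(-89, 92)), -31212) = Mul(Rational(3693803, 92), -31212) = Rational(-28822744809, 23)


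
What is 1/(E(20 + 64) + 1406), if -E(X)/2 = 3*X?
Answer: 1/902 ≈ 0.0011086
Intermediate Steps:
E(X) = -6*X
1/(E(20 + 64) + 1406) = 1/(-6*(20 + 64) + 1406) = 1/(-6*84 + 1406) = 1/(-504 + 1406) = 1/902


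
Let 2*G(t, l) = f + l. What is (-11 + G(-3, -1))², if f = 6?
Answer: 289/4 ≈ 72.250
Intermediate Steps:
G(t, l) = 3 + l/2 (G(t, l) = (6 + l)/2 = 3 + l/2)
(-11 + G(-3, -1))² = (-11 + (3 + (½)*(-1)))² = (-11 + (3 - ½))² = (-11 + 5/2)² = (-17/2)² = 289/4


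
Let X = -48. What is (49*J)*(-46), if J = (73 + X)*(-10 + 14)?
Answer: -225400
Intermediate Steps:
J = 100 (J = (73 - 48)*(-10 + 14) = 25*4 = 100)
(49*J)*(-46) = (49*100)*(-46) = 4900*(-46) = -225400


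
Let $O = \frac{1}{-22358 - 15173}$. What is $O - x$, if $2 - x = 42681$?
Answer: $\frac{1601785548}{37531} \approx 42679.0$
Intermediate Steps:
$O = - \frac{1}{37531}$ ($O = \frac{1}{-37531} = - \frac{1}{37531} \approx -2.6645 \cdot 10^{-5}$)
$x = -42679$ ($x = 2 - 42681 = -42679$)
$O - x = - \frac{1}{37531} - -42679 = - \frac{1}{37531} + 42679 = \frac{1601785548}{37531}$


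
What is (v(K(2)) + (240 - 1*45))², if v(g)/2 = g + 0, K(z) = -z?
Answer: 36481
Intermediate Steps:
v(g) = 2*g (v(g) = 2*(g + 0) = 2*g)
(v(K(2)) + (240 - 1*45))² = (2*(-1*2) + (240 - 1*45))² = (2*(-2) + (240 - 45))² = (-4 + 195)² = 191² = 36481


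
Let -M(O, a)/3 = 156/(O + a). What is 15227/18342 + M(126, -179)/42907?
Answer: 34635863173/41711010282 ≈ 0.83038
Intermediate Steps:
M(O, a) = -468/(O + a)
15227/18342 + M(126, -179)/42907 = 15227/18342 - 468/(126 - 179)/42907 = 15227*(1/18342) - 468/(-53)*(1/42907) = 15227/18342 - 468*(-1/53)*(1/42907) = 15227/18342 + (468/53)*(1/42907) = 15227/18342 + 468/2274071 = 34635863173/41711010282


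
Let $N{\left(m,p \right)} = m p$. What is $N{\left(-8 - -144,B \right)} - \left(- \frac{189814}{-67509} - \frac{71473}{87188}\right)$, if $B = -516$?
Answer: $- \frac{413065884418067}{5885974692} \approx -70178.0$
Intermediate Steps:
$N{\left(-8 - -144,B \right)} - \left(- \frac{189814}{-67509} - \frac{71473}{87188}\right) = \left(-8 - -144\right) \left(-516\right) - \left(- \frac{189814}{-67509} - \frac{71473}{87188}\right) = \left(-8 + 144\right) \left(-516\right) - \left(\left(-189814\right) \left(- \frac{1}{67509}\right) - \frac{71473}{87188}\right) = 136 \left(-516\right) - \left(\frac{189814}{67509} - \frac{71473}{87188}\right) = -70176 - \frac{11724432275}{5885974692} = - \frac{413065884418067}{5885974692}$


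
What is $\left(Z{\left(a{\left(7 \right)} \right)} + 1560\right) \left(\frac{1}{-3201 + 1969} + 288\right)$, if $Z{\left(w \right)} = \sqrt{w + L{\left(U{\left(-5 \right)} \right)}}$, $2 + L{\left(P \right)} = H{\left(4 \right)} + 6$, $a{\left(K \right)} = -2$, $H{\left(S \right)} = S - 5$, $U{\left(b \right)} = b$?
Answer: $\frac{79123745}{176} \approx 4.4957 \cdot 10^{5}$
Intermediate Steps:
$H{\left(S \right)} = -5 + S$
$L{\left(P \right)} = 3$ ($L{\left(P \right)} = -2 + \left(\left(-5 + 4\right) + 6\right) = -2 + \left(-1 + 6\right) = -2 + 5 = 3$)
$Z{\left(w \right)} = \sqrt{3 + w}$ ($Z{\left(w \right)} = \sqrt{w + 3} = \sqrt{3 + w}$)
$\left(Z{\left(a{\left(7 \right)} \right)} + 1560\right) \left(\frac{1}{-3201 + 1969} + 288\right) = \left(\sqrt{3 - 2} + 1560\right) \left(\frac{1}{-3201 + 1969} + 288\right) = \left(\sqrt{1} + 1560\right) \left(\frac{1}{-1232} + 288\right) = \left(1 + 1560\right) \left(- \frac{1}{1232} + 288\right) = 1561 \cdot \frac{354815}{1232} = \frac{79123745}{176}$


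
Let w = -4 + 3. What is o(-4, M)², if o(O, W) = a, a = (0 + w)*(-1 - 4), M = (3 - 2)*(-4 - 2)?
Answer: 25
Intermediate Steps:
M = -6 (M = 1*(-6) = -6)
w = -1
a = 5 (a = (0 - 1)*(-1 - 4) = -1*(-5) = 5)
o(O, W) = 5
o(-4, M)² = 5² = 25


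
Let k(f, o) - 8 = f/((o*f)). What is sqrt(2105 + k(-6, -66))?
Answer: sqrt(9204162)/66 ≈ 45.967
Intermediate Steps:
k(f, o) = 8 + 1/o (k(f, o) = 8 + f/((o*f)) = 8 + f/((f*o)) = 8 + f*(1/(f*o)) = 8 + 1/o)
sqrt(2105 + k(-6, -66)) = sqrt(2105 + (8 + 1/(-66))) = sqrt(2105 + (8 - 1/66)) = sqrt(2105 + 527/66) = sqrt(139457/66) = sqrt(9204162)/66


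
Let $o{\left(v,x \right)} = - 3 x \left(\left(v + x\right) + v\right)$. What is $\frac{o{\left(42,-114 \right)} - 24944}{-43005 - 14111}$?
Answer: $\frac{8801}{14279} \approx 0.61636$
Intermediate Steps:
$o{\left(v,x \right)} = - 3 x \left(x + 2 v\right)$
$\frac{o{\left(42,-114 \right)} - 24944}{-43005 - 14111} = \frac{\left(-3\right) \left(-114\right) \left(-114 + 2 \cdot 42\right) - 24944}{-43005 - 14111} = \frac{\left(-3\right) \left(-114\right) \left(-114 + 84\right) - 24944}{-57116} = \left(\left(-3\right) \left(-114\right) \left(-30\right) - 24944\right) \left(- \frac{1}{57116}\right) = \left(-10260 - 24944\right) \left(- \frac{1}{57116}\right) = \left(-35204\right) \left(- \frac{1}{57116}\right) = \frac{8801}{14279}$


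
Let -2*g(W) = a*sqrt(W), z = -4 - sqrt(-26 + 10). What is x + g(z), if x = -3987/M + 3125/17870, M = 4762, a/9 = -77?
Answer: -2818322/4254847 + 693*sqrt(-1 - I) ≈ 314.71 - 761.39*I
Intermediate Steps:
a = -693 (a = 9*(-77) = -693)
x = -2818322/4254847 (x = -3987/4762 + 3125/17870 = -3987*1/4762 + 3125*(1/17870) = -3987/4762 + 625/3574 = -2818322/4254847 ≈ -0.66238)
z = -4 - 4*I (z = -4 - sqrt(-16) = -4 - 4*I ≈ -4.0 - 4.0*I)
g(W) = 693*sqrt(W)/2 (g(W) = -(-693)*sqrt(W)/2 = 693*sqrt(W)/2)
x + g(z) = -2818322/4254847 + 693*sqrt(-4 - 4*I)/2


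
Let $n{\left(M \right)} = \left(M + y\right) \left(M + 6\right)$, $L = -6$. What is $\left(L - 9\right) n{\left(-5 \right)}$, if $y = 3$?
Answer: $30$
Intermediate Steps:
$n{\left(M \right)} = \left(3 + M\right) \left(6 + M\right)$ ($n{\left(M \right)} = \left(M + 3\right) \left(M + 6\right) = \left(3 + M\right) \left(6 + M\right)$)
$\left(L - 9\right) n{\left(-5 \right)} = \left(-6 - 9\right) \left(18 + \left(-5\right)^{2} + 9 \left(-5\right)\right) = - 15 \left(18 + 25 - 45\right) = \left(-15\right) \left(-2\right) = 30$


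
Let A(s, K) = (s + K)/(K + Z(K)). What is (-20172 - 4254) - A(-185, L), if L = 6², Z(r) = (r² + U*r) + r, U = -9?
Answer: -25500595/1044 ≈ -24426.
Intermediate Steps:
Z(r) = r² - 8*r (Z(r) = (r² - 9*r) + r = r² - 8*r)
L = 36
A(s, K) = (K + s)/(K + K*(-8 + K)) (A(s, K) = (s + K)/(K + K*(-8 + K)) = (K + s)/(K + K*(-8 + K)))
(-20172 - 4254) - A(-185, L) = (-20172 - 4254) - (36 - 185)/(36*(-7 + 36)) = -24426 - (-149)/(36*29) = -24426 - 1*(-149/1044) = -24426 + 149/1044 = -25500595/1044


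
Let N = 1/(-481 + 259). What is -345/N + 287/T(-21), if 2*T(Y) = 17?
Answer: 1302604/17 ≈ 76624.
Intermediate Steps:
T(Y) = 17/2 (T(Y) = (½)*17 = 17/2)
N = -1/222 (N = 1/(-222) = -1/222 ≈ -0.0045045)
-345/N + 287/T(-21) = -345/(-1/222) + 287/(17/2) = -345*(-222) + 287*(2/17) = 76590 + 574/17 = 1302604/17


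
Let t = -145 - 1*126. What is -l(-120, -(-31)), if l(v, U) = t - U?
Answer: 302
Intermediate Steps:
t = -271 (t = -145 - 126 = -271)
l(v, U) = -271 - U
-l(-120, -(-31)) = -(-271 - (-1)*1*(-31)) = -(-271 - (-1)*(-31)) = -(-271 - 1*31) = -(-271 - 31) = -1*(-302) = 302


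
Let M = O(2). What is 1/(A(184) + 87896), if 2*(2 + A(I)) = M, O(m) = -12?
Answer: 1/87888 ≈ 1.1378e-5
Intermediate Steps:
M = -12
A(I) = -8 (A(I) = -2 + (1/2)*(-12) = -2 - 6 = -8)
1/(A(184) + 87896) = 1/(-8 + 87896) = 1/87888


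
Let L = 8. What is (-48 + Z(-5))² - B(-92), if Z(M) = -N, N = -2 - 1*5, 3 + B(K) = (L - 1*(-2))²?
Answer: 1584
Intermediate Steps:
B(K) = 97 (B(K) = -3 + (8 - 1*(-2))² = -3 + (8 + 2)² = -3 + 10² = -3 + 100 = 97)
N = -7 (N = -2 - 5 = -7)
Z(M) = 7 (Z(M) = -1*(-7) = 7)
(-48 + Z(-5))² - B(-92) = (-48 + 7)² - 1*97 = (-41)² - 97 = 1681 - 97 = 1584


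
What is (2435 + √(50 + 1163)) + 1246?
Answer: 3681 + √1213 ≈ 3715.8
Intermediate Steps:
(2435 + √(50 + 1163)) + 1246 = (2435 + √1213) + 1246 = 3681 + √1213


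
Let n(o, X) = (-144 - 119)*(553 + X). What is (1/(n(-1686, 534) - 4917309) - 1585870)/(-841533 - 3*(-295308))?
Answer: -2750527641767/76991602430 ≈ -35.725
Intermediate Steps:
n(o, X) = -145439 - 263*X (n(o, X) = -263*(553 + X) = -145439 - 263*X)
(1/(n(-1686, 534) - 4917309) - 1585870)/(-841533 - 3*(-295308)) = (1/((-145439 - 263*534) - 4917309) - 1585870)/(-841533 - 3*(-295308)) = (1/((-145439 - 140442) - 4917309) - 1585870)/(-841533 + 885924) = (1/(-285881 - 4917309) - 1585870)/44391 = (1/(-5203190) - 1585870)*(1/44391) = (-1/5203190 - 1585870)*(1/44391) = -8251582925301/5203190*1/44391 = -2750527641767/76991602430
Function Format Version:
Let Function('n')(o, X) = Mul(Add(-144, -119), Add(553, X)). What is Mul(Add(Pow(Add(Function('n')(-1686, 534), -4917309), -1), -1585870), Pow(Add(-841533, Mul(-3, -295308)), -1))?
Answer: Rational(-2750527641767, 76991602430) ≈ -35.725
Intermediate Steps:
Function('n')(o, X) = Add(-145439, Mul(-263, X)) (Function('n')(o, X) = Mul(-263, Add(553, X)) = Add(-145439, Mul(-263, X)))
Mul(Add(Pow(Add(Function('n')(-1686, 534), -4917309), -1), -1585870), Pow(Add(-841533, Mul(-3, -295308)), -1)) = Mul(Add(Pow(Add(Add(-145439, Mul(-263, 534)), -4917309), -1), -1585870), Pow(Add(-841533, Mul(-3, -295308)), -1)) = Mul(Add(Pow(Add(Add(-145439, -140442), -4917309), -1), -1585870), Pow(Add(-841533, 885924), -1)) = Mul(Add(Pow(Add(-285881, -4917309), -1), -1585870), Pow(44391, -1)) = Mul(Add(Pow(-5203190, -1), -1585870), Rational(1, 44391)) = Mul(Add(Rational(-1, 5203190), -1585870), Rational(1, 44391)) = Mul(Rational(-8251582925301, 5203190), Rational(1, 44391)) = Rational(-2750527641767, 76991602430)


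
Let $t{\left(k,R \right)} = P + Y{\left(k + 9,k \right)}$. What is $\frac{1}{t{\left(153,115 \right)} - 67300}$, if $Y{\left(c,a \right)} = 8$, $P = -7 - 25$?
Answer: $- \frac{1}{67324} \approx -1.4854 \cdot 10^{-5}$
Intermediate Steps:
$P = -32$ ($P = -7 - 25 = -32$)
$t{\left(k,R \right)} = -24$ ($t{\left(k,R \right)} = -32 + 8 = -24$)
$\frac{1}{t{\left(153,115 \right)} - 67300} = \frac{1}{-24 - 67300} = \frac{1}{-67324} = - \frac{1}{67324}$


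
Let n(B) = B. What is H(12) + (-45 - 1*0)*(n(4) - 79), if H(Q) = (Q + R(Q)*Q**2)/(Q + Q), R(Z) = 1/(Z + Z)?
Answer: 13503/4 ≈ 3375.8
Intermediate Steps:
R(Z) = 1/(2*Z)
H(Q) = 3/4 (H(Q) = (Q + (1/(2*Q))*Q**2)/(Q + Q) = (Q + Q/2)/((2*Q)) = (3*Q/2)*(1/(2*Q)) = 3/4)
H(12) + (-45 - 1*0)*(n(4) - 79) = 3/4 + (-45 - 1*0)*(4 - 79) = 3/4 + (-45 + 0)*(-75) = 3/4 - 45*(-75) = 3/4 + 3375 = 13503/4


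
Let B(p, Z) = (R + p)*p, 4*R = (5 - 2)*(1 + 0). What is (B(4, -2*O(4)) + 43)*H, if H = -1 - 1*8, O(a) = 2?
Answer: -558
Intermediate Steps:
H = -9 (H = -1 - 8 = -9)
R = ¾ (R = ((5 - 2)*(1 + 0))/4 = (3*1)/4 = (¼)*3 = ¾ ≈ 0.75000)
B(p, Z) = p*(¾ + p) (B(p, Z) = (¾ + p)*p = p*(¾ + p))
(B(4, -2*O(4)) + 43)*H = ((¼)*4*(3 + 4*4) + 43)*(-9) = ((¼)*4*(3 + 16) + 43)*(-9) = ((¼)*4*19 + 43)*(-9) = (19 + 43)*(-9) = 62*(-9) = -558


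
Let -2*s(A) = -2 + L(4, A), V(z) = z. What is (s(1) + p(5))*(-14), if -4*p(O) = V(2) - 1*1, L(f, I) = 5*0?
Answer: -21/2 ≈ -10.500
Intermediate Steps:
L(f, I) = 0
s(A) = 1 (s(A) = -(-2 + 0)/2 = -1/2*(-2) = 1)
p(O) = -1/4 (p(O) = -(2 - 1*1)/4 = -(2 - 1)/4 = -1/4*1 = -1/4)
(s(1) + p(5))*(-14) = (1 - 1/4)*(-14) = (3/4)*(-14) = -21/2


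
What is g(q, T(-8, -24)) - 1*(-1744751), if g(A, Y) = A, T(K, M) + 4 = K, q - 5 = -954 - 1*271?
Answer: 1743531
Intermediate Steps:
q = -1220 (q = 5 + (-954 - 1*271) = 5 + (-954 - 271) = 5 - 1225 = -1220)
T(K, M) = -4 + K
g(q, T(-8, -24)) - 1*(-1744751) = -1220 - 1*(-1744751) = -1220 + 1744751 = 1743531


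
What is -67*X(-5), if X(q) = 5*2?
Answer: -670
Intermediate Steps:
X(q) = 10
-67*X(-5) = -67*10 = -670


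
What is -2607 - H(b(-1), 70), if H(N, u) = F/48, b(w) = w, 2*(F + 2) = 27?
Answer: -250295/96 ≈ -2607.2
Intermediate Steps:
F = 23/2 (F = -2 + (1/2)*27 = -2 + 27/2 = 23/2 ≈ 11.500)
H(N, u) = 23/96 (H(N, u) = (23/2)/48 = (23/2)*(1/48) = 23/96)
-2607 - H(b(-1), 70) = -2607 - 1*23/96 = -2607 - 23/96 = -250295/96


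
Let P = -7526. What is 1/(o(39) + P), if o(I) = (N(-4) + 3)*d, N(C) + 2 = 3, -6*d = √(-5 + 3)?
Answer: -33867/254883046 + 3*I*√2/254883046 ≈ -0.00013287 + 1.6645e-8*I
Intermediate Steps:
d = -I*√2/6 (d = -√(-5 + 3)/6 = -I*√2/6 ≈ -0.2357*I)
N(C) = 1 (N(C) = -2 + 3 = 1)
o(I) = -2*I*√2/3 (o(I) = (1 + 3)*(-I*√2/6) = 4*(-I*√2/6) = -2*I*√2/3)
1/(o(39) + P) = 1/(-2*I*√2/3 - 7526) = 1/(-7526 - 2*I*√2/3)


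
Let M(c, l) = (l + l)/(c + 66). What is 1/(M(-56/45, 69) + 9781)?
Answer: 1457/14254022 ≈ 0.00010222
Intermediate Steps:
M(c, l) = 2*l/(66 + c) (M(c, l) = (2*l)/(66 + c) = 2*l/(66 + c))
1/(M(-56/45, 69) + 9781) = 1/(2*69/(66 - 56/45) + 9781) = 1/(2*69/(2914/45) + 9781) = 1/(2*69*(45/2914) + 9781) = 1/(3105/1457 + 9781) = 1/(14254022/1457) = 1457/14254022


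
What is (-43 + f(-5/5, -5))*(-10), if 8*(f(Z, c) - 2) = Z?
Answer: 1645/4 ≈ 411.25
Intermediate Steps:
f(Z, c) = 2 + Z/8
(-43 + f(-5/5, -5))*(-10) = (-43 + (2 + (-5/5)/8))*(-10) = (-43 + (2 + (-5*1/5)/8))*(-10) = (-43 + (2 + (1/8)*(-1)))*(-10) = (-43 + (2 - 1/8))*(-10) = (-43 + 15/8)*(-10) = -329/8*(-10) = 1645/4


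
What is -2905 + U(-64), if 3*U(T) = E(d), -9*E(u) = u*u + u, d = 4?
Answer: -78455/27 ≈ -2905.7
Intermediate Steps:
E(u) = -u/9 - u²/9 (E(u) = -(u*u + u)/9 = -(u² + u)/9 = -(u + u²)/9 = -u/9 - u²/9)
U(T) = -20/27 (U(T) = (-⅑*4*(1 + 4))/3 = (-⅑*4*5)/3 = (⅓)*(-20/9) = -20/27)
-2905 + U(-64) = -2905 - 20/27 = -78455/27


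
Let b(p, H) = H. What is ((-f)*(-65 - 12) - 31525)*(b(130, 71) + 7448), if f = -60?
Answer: -271774255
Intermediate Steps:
((-f)*(-65 - 12) - 31525)*(b(130, 71) + 7448) = ((-1*(-60))*(-65 - 12) - 31525)*(71 + 7448) = (60*(-77) - 31525)*7519 = (-4620 - 31525)*7519 = -36145*7519 = -271774255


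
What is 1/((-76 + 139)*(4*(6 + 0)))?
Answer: 1/1512 ≈ 0.00066138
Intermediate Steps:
1/((-76 + 139)*(4*(6 + 0))) = 1/(63*(4*6)) = 1/(63*24) = 1/1512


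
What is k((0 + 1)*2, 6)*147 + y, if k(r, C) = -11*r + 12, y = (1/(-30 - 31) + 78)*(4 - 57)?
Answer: -341791/61 ≈ -5603.1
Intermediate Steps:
y = -252121/61 (y = (1/(-61) + 78)*(-53) = (-1/61 + 78)*(-53) = (4757/61)*(-53) = -252121/61 ≈ -4133.1)
k(r, C) = 12 - 11*r
k((0 + 1)*2, 6)*147 + y = (12 - 11*(0 + 1)*2)*147 - 252121/61 = (12 - 11*2)*147 - 252121/61 = (12 - 22)*147 - 252121/61 = -10*147 - 252121/61 = -1470 - 252121/61 = -341791/61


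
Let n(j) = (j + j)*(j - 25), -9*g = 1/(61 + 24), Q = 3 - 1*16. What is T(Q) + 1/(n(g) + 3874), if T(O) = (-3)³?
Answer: -61213812129/2267199902 ≈ -27.000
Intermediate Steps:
Q = -13 (Q = 3 - 16 = -13)
T(O) = -27
g = -1/765 (g = -1/(9*(61 + 24)) = -⅑/85 = -⅑*1/85 = -1/765 ≈ -0.0013072)
n(j) = 2*j*(-25 + j) (n(j) = (2*j)*(-25 + j) = 2*j*(-25 + j))
T(Q) + 1/(n(g) + 3874) = -27 + 1/(2*(-1/765)*(-25 - 1/765) + 3874) = -27 + 1/(2*(-1/765)*(-19126/765) + 3874) = -27 + 1/(38252/585225 + 3874) = -27 + 1/(2267199902/585225) = -27 + 585225/2267199902 = -61213812129/2267199902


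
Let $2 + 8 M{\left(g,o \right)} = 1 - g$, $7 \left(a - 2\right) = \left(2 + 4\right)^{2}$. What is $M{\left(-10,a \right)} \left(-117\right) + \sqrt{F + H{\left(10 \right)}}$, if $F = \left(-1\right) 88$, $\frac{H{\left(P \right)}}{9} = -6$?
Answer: $- \frac{1053}{8} + i \sqrt{142} \approx -131.63 + 11.916 i$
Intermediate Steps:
$H{\left(P \right)} = -54$ ($H{\left(P \right)} = 9 \left(-6\right) = -54$)
$F = -88$
$a = \frac{50}{7}$ ($a = 2 + \frac{\left(2 + 4\right)^{2}}{7} = 2 + \frac{6^{2}}{7} = 2 + \frac{1}{7} \cdot 36 = 2 + \frac{36}{7} = \frac{50}{7} \approx 7.1429$)
$M{\left(g,o \right)} = - \frac{1}{8} - \frac{g}{8}$ ($M{\left(g,o \right)} = - \frac{1}{4} + \frac{1 - g}{8} = - \frac{1}{4} - \left(- \frac{1}{8} + \frac{g}{8}\right) = - \frac{1}{8} - \frac{g}{8}$)
$M{\left(-10,a \right)} \left(-117\right) + \sqrt{F + H{\left(10 \right)}} = \left(- \frac{1}{8} - - \frac{5}{4}\right) \left(-117\right) + \sqrt{-88 - 54} = \left(- \frac{1}{8} + \frac{5}{4}\right) \left(-117\right) + \sqrt{-142} = \frac{9}{8} \left(-117\right) + i \sqrt{142} = - \frac{1053}{8} + i \sqrt{142}$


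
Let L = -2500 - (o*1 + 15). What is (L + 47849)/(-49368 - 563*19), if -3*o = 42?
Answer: -45348/60065 ≈ -0.75498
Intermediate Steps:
o = -14 (o = -1/3*42 = -14)
L = -2501 (L = -2500 - (-14*1 + 15) = -2500 - (-14 + 15) = -2500 - 1*1 = -2500 - 1 = -2501)
(L + 47849)/(-49368 - 563*19) = (-2501 + 47849)/(-49368 - 563*19) = 45348/(-49368 - 10697) = 45348/(-60065) = 45348*(-1/60065) = -45348/60065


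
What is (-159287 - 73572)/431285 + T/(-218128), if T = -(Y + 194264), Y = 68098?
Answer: 31179863609/47037667240 ≈ 0.66287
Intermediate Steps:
T = -262362 (T = -(68098 + 194264) = -1*262362 = -262362)
(-159287 - 73572)/431285 + T/(-218128) = (-159287 - 73572)/431285 - 262362/(-218128) = -232859*1/431285 - 262362*(-1/218128) = -232859/431285 + 131181/109064 = 31179863609/47037667240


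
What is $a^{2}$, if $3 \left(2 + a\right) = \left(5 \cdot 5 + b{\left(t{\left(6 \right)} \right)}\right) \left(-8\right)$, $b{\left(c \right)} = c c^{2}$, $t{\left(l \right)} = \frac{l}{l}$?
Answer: $\frac{45796}{9} \approx 5088.4$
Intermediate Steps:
$t{\left(l \right)} = 1$
$b{\left(c \right)} = c^{3}$
$a = - \frac{214}{3}$ ($a = -2 + \frac{\left(5 \cdot 5 + 1^{3}\right) \left(-8\right)}{3} = -2 + \frac{\left(25 + 1\right) \left(-8\right)}{3} = -2 + \frac{26 \left(-8\right)}{3} = -2 + \frac{1}{3} \left(-208\right) = -2 - \frac{208}{3} = - \frac{214}{3} \approx -71.333$)
$a^{2} = \left(- \frac{214}{3}\right)^{2} = \frac{45796}{9}$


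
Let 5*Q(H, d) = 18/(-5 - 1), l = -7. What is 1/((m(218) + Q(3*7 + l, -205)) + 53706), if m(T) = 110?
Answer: 5/269077 ≈ 1.8582e-5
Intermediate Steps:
Q(H, d) = -⅗ (Q(H, d) = (18/(-5 - 1))/5 = (18/(-6))/5 = (-⅙*18)/5 = (⅕)*(-3) = -⅗)
1/((m(218) + Q(3*7 + l, -205)) + 53706) = 1/((110 - ⅗) + 53706) = 1/(547/5 + 53706) = 1/(269077/5) = 5/269077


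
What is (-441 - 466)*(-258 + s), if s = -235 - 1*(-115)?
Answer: 342846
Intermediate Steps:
s = -120 (s = -235 + 115 = -120)
(-441 - 466)*(-258 + s) = (-441 - 466)*(-258 - 120) = -907*(-378) = 342846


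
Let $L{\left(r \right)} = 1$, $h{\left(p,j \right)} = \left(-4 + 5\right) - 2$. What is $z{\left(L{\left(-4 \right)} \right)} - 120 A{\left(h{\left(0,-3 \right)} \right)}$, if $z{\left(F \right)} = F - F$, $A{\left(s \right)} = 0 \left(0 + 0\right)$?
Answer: $0$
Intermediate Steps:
$h{\left(p,j \right)} = -1$ ($h{\left(p,j \right)} = 1 - 2 = -1$)
$A{\left(s \right)} = 0$ ($A{\left(s \right)} = 0 \cdot 0 = 0$)
$z{\left(F \right)} = 0$
$z{\left(L{\left(-4 \right)} \right)} - 120 A{\left(h{\left(0,-3 \right)} \right)} = 0 - 0 = 0 + 0 = 0$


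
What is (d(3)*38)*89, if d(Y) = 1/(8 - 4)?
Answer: 1691/2 ≈ 845.50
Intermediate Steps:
d(Y) = 1/4
(d(3)*38)*89 = ((1/4)*38)*89 = (19/2)*89 = 1691/2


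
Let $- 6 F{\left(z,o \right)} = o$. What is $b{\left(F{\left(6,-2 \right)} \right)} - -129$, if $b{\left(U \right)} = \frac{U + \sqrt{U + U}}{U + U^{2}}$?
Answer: $\frac{519}{4} + \frac{3 \sqrt{6}}{4} \approx 131.59$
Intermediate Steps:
$F{\left(z,o \right)} = - \frac{o}{6}$
$b{\left(U \right)} = \frac{U + \sqrt{2} \sqrt{U}}{U + U^{2}}$ ($b{\left(U \right)} = \frac{U + \sqrt{2 U}}{U + U^{2}} = \frac{U + \sqrt{2} \sqrt{U}}{U + U^{2}}$)
$b{\left(F{\left(6,-2 \right)} \right)} - -129 = \frac{\left(- \frac{1}{6}\right) \left(-2\right) + \sqrt{2} \sqrt{\left(- \frac{1}{6}\right) \left(-2\right)}}{\left(- \frac{1}{6}\right) \left(-2\right) \left(1 - - \frac{1}{3}\right)} - -129 = \frac{\frac{1}{\frac{1}{3}} \left(\frac{1}{3} + \frac{\sqrt{2}}{\sqrt{3}}\right)}{1 + \frac{1}{3}} + 129 = \frac{3 \left(\frac{1}{3} + \sqrt{2} \frac{\sqrt{3}}{3}\right)}{\frac{4}{3}} + 129 = 3 \cdot \frac{3}{4} \left(\frac{1}{3} + \frac{\sqrt{6}}{3}\right) + 129 = \left(\frac{3}{4} + \frac{3 \sqrt{6}}{4}\right) + 129 = \frac{519}{4} + \frac{3 \sqrt{6}}{4}$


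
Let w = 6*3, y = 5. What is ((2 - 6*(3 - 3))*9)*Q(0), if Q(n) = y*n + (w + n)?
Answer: 324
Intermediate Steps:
w = 18
Q(n) = 18 + 6*n (Q(n) = 5*n + (18 + n) = 18 + 6*n)
((2 - 6*(3 - 3))*9)*Q(0) = ((2 - 6*(3 - 3))*9)*(18 + 6*0) = ((2 - 6*0)*9)*(18 + 0) = ((2 - 1*0)*9)*18 = ((2 + 0)*9)*18 = (2*9)*18 = 18*18 = 324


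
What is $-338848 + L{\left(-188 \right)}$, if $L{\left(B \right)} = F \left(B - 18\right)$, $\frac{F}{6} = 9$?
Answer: $-349972$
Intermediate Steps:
$F = 54$ ($F = 6 \cdot 9 = 54$)
$L{\left(B \right)} = -972 + 54 B$ ($L{\left(B \right)} = 54 \left(B - 18\right) = 54 \left(-18 + B\right) = -972 + 54 B$)
$-338848 + L{\left(-188 \right)} = -338848 + \left(-972 + 54 \left(-188\right)\right) = -338848 - 11124 = -349972$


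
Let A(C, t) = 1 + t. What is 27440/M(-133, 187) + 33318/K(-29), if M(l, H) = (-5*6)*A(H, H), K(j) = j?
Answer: -4717732/4089 ≈ -1153.8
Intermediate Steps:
M(l, H) = -30 - 30*H (M(l, H) = (-5*6)*(1 + H) = -30*(1 + H) = -30 - 30*H)
27440/M(-133, 187) + 33318/K(-29) = 27440/(-30 - 30*187) + 33318/(-29) = 27440/(-30 - 5610) + 33318*(-1/29) = 27440/(-5640) - 33318/29 = 27440*(-1/5640) - 33318/29 = -686/141 - 33318/29 = -4717732/4089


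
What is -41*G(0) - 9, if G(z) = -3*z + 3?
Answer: -132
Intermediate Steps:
G(z) = 3 - 3*z
-41*G(0) - 9 = -41*(3 - 3*0) - 9 = -41*(3 + 0) - 9 = -41*3 - 9 = -123 - 9 = -132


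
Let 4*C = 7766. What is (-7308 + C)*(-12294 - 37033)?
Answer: 529426691/2 ≈ 2.6471e+8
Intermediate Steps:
C = 3883/2 (C = (1/4)*7766 = 3883/2 ≈ 1941.5)
(-7308 + C)*(-12294 - 37033) = (-7308 + 3883/2)*(-12294 - 37033) = -10733/2*(-49327) = 529426691/2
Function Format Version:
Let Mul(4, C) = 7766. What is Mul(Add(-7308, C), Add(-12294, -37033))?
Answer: Rational(529426691, 2) ≈ 2.6471e+8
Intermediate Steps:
C = Rational(3883, 2) (C = Mul(Rational(1, 4), 7766) = Rational(3883, 2) ≈ 1941.5)
Mul(Add(-7308, C), Add(-12294, -37033)) = Mul(Add(-7308, Rational(3883, 2)), Add(-12294, -37033)) = Mul(Rational(-10733, 2), -49327) = Rational(529426691, 2)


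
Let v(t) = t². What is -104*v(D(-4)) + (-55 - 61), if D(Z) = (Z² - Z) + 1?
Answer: -45980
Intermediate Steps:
D(Z) = 1 + Z² - Z
-104*v(D(-4)) + (-55 - 61) = -104*(1 + (-4)² - 1*(-4))² + (-55 - 61) = -104*(1 + 16 + 4)² - 116 = -104*21² - 116 = -104*441 - 116 = -45864 - 116 = -45980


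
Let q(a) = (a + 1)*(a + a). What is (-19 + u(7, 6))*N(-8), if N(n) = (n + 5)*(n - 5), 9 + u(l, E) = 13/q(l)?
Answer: -121797/112 ≈ -1087.5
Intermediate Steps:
q(a) = 2*a*(1 + a) (q(a) = (1 + a)*(2*a) = 2*a*(1 + a))
u(l, E) = -9 + 13/(2*l*(1 + l)) (u(l, E) = -9 + 13/((2*l*(1 + l))) = -9 + 13*(1/(2*l*(1 + l))) = -9 + 13/(2*l*(1 + l)))
N(n) = (-5 + n)*(5 + n) (N(n) = (5 + n)*(-5 + n) = (-5 + n)*(5 + n))
(-19 + u(7, 6))*N(-8) = (-19 + (½)*(13 - 18*7*(1 + 7))/(7*(1 + 7)))*(-25 + (-8)²) = (-19 + (½)*(⅐)*(13 - 18*7*8)/8)*(-25 + 64) = (-19 + (½)*(⅐)*(⅛)*(13 - 1008))*39 = (-19 + (½)*(⅐)*(⅛)*(-995))*39 = (-19 - 995/112)*39 = -3123/112*39 = -121797/112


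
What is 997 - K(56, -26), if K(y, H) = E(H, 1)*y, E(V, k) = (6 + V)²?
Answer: -21403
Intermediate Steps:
K(y, H) = y*(6 + H)² (K(y, H) = (6 + H)²*y = y*(6 + H)²)
997 - K(56, -26) = 997 - 56*(6 - 26)² = 997 - 56*(-20)² = 997 - 56*400 = 997 - 1*22400 = 997 - 22400 = -21403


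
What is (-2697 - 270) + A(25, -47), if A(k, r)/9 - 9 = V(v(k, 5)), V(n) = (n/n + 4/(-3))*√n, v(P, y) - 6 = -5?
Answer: -2889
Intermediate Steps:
v(P, y) = 1 (v(P, y) = 6 - 5 = 1)
V(n) = -√n/3 (V(n) = (1 + 4*(-⅓))*√n = (1 - 4/3)*√n = -√n/3)
A(k, r) = 78 (A(k, r) = 81 + 9*(-√1/3) = 81 + 9*(-⅓*1) = 81 + 9*(-⅓) = 81 - 3 = 78)
(-2697 - 270) + A(25, -47) = (-2697 - 270) + 78 = -2967 + 78 = -2889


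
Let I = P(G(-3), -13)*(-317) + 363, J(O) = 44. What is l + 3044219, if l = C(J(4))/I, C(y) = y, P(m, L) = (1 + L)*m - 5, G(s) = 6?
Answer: 1713895298/563 ≈ 3.0442e+6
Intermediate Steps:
P(m, L) = -5 + m*(1 + L) (P(m, L) = m*(1 + L) - 5 = -5 + m*(1 + L))
I = 24772 (I = (-5 + 6 - 13*6)*(-317) + 363 = (-5 + 6 - 78)*(-317) + 363 = -77*(-317) + 363 = 24409 + 363 = 24772)
l = 1/563 (l = 44/24772 = 44*(1/24772) = 1/563 ≈ 0.0017762)
l + 3044219 = 1/563 + 3044219 = 1713895298/563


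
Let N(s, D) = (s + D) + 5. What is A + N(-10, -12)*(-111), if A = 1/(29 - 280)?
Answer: 473636/251 ≈ 1887.0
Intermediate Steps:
N(s, D) = 5 + D + s (N(s, D) = (D + s) + 5 = 5 + D + s)
A = -1/251 (A = 1/(-251) = -1/251 ≈ -0.0039841)
A + N(-10, -12)*(-111) = -1/251 + (5 - 12 - 10)*(-111) = -1/251 - 17*(-111) = -1/251 + 1887 = 473636/251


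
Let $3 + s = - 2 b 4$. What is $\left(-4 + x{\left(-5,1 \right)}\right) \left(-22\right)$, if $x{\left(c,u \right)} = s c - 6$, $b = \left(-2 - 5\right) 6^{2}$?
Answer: $221650$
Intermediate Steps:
$b = -252$ ($b = \left(-7\right) 36 = -252$)
$s = 2013$ ($s = -3 + \left(-2\right) \left(-252\right) 4 = -3 + 504 \cdot 4 = -3 + 2016 = 2013$)
$x{\left(c,u \right)} = -6 + 2013 c$ ($x{\left(c,u \right)} = 2013 c - 6 = -6 + 2013 c$)
$\left(-4 + x{\left(-5,1 \right)}\right) \left(-22\right) = \left(-4 + \left(-6 + 2013 \left(-5\right)\right)\right) \left(-22\right) = \left(-4 - 10071\right) \left(-22\right) = \left(-10075\right) \left(-22\right) = 221650$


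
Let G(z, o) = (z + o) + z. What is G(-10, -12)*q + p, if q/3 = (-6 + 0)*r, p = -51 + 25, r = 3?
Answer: 1702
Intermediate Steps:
G(z, o) = o + 2*z (G(z, o) = (o + z) + z = o + 2*z)
p = -26
q = -54 (q = 3*((-6 + 0)*3) = 3*(-6*3) = 3*(-18) = -54)
G(-10, -12)*q + p = (-12 + 2*(-10))*(-54) - 26 = (-12 - 20)*(-54) - 26 = -32*(-54) - 26 = 1728 - 26 = 1702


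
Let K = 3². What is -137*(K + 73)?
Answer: -11234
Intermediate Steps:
K = 9
-137*(K + 73) = -137*(9 + 73) = -137*82 = -11234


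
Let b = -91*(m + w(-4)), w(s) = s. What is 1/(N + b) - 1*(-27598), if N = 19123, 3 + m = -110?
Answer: 821592461/29770 ≈ 27598.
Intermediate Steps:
m = -113 (m = -3 - 110 = -113)
b = 10647 (b = -91*(-113 - 4) = -91*(-117) = 10647)
1/(N + b) - 1*(-27598) = 1/(19123 + 10647) - 1*(-27598) = 1/29770 + 27598 = 821592461/29770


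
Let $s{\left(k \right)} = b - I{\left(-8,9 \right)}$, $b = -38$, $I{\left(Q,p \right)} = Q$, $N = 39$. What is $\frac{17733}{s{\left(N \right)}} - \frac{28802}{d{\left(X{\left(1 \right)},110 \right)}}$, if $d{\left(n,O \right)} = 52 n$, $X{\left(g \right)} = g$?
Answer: $- \frac{74424}{65} \approx -1145.0$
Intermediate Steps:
$s{\left(k \right)} = -30$ ($s{\left(k \right)} = -38 - -8 = -38 + 8 = -30$)
$\frac{17733}{s{\left(N \right)}} - \frac{28802}{d{\left(X{\left(1 \right)},110 \right)}} = \frac{17733}{-30} - \frac{28802}{52 \cdot 1} = 17733 \left(- \frac{1}{30}\right) - \frac{28802}{52} = - \frac{5911}{10} - \frac{14401}{26} = - \frac{74424}{65}$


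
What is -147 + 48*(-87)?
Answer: -4323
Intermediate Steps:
-147 + 48*(-87) = -147 - 4176 = -4323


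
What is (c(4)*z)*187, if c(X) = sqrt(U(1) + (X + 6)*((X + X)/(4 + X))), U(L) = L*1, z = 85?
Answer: 15895*sqrt(11) ≈ 52718.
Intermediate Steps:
U(L) = L
c(X) = sqrt(1 + 2*X*(6 + X)/(4 + X)) (c(X) = sqrt(1 + (X + 6)*((X + X)/(4 + X))) = sqrt(1 + (6 + X)*((2*X)/(4 + X))) = sqrt(1 + (6 + X)*(2*X/(4 + X))) = sqrt(1 + 2*X*(6 + X)/(4 + X)))
(c(4)*z)*187 = (sqrt((4 + 2*4**2 + 13*4)/(4 + 4))*85)*187 = (sqrt((4 + 2*16 + 52)/8)*85)*187 = (sqrt((4 + 32 + 52)/8)*85)*187 = (sqrt((1/8)*88)*85)*187 = (sqrt(11)*85)*187 = (85*sqrt(11))*187 = 15895*sqrt(11)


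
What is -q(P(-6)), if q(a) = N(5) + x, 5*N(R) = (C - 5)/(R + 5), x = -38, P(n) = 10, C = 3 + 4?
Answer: 949/25 ≈ 37.960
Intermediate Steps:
C = 7
N(R) = 2/(5*(5 + R)) (N(R) = ((7 - 5)/(R + 5))/5 = (2/(5 + R))/5 = 2/(5*(5 + R)))
q(a) = -949/25 (q(a) = 2/(5*(5 + 5)) - 38 = (⅖)/10 - 38 = (⅖)*(⅒) - 38 = 1/25 - 38 = -949/25)
-q(P(-6)) = -1*(-949/25) = 949/25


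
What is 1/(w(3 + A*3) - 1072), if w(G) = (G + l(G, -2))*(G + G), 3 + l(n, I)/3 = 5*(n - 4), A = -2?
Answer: -1/370 ≈ -0.0027027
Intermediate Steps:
l(n, I) = -69 + 15*n (l(n, I) = -9 + 3*(5*(n - 4)) = -9 + 3*(5*(-4 + n)) = -9 + 3*(-20 + 5*n) = -9 + (-60 + 15*n) = -69 + 15*n)
w(G) = 2*G*(-69 + 16*G) (w(G) = (G + (-69 + 15*G))*(G + G) = (-69 + 16*G)*(2*G) = 2*G*(-69 + 16*G))
1/(w(3 + A*3) - 1072) = 1/(2*(3 - 2*3)*(-69 + 16*(3 - 2*3)) - 1072) = 1/(2*(3 - 6)*(-69 + 16*(3 - 6)) - 1072) = 1/(2*(-3)*(-69 + 16*(-3)) - 1072) = 1/(2*(-3)*(-69 - 48) - 1072) = 1/(2*(-3)*(-117) - 1072) = 1/(702 - 1072) = 1/(-370) = -1/370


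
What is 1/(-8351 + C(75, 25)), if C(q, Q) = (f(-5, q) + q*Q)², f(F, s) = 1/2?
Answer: 4/14036597 ≈ 2.8497e-7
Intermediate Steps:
f(F, s) = ½
C(q, Q) = (½ + Q*q)² (C(q, Q) = (½ + q*Q)² = (½ + Q*q)²)
1/(-8351 + C(75, 25)) = 1/(-8351 + (1 + 2*25*75)²/4) = 1/(-8351 + (1 + 3750)²/4) = 1/(-8351 + (¼)*3751²) = 1/(-8351 + (¼)*14070001) = 1/(-8351 + 14070001/4) = 1/(14036597/4) = 4/14036597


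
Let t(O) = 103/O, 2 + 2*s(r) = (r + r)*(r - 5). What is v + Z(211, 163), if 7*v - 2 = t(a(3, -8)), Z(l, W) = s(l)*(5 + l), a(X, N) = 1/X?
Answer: 65719391/7 ≈ 9.3885e+6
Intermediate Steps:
s(r) = -1 + r*(-5 + r) (s(r) = -1 + ((r + r)*(r - 5))/2 = -1 + ((2*r)*(-5 + r))/2 = -1 + (2*r*(-5 + r))/2 = -1 + r*(-5 + r))
Z(l, W) = (5 + l)*(-1 + l² - 5*l) (Z(l, W) = (-1 + l² - 5*l)*(5 + l) = (5 + l)*(-1 + l² - 5*l))
v = 311/7 (v = 2/7 + (103/(1/3))/7 = 2/7 + (103/(⅓))/7 = 2/7 + (103*3)/7 = 2/7 + (⅐)*309 = 2/7 + 309/7 = 311/7 ≈ 44.429)
v + Z(211, 163) = 311/7 + (-5 + 211³ - 26*211) = 311/7 + (-5 + 9393931 - 5486) = 311/7 + 9388440 = 65719391/7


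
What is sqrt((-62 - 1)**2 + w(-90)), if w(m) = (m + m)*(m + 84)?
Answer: 3*sqrt(561) ≈ 71.056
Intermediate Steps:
w(m) = 2*m*(84 + m) (w(m) = (2*m)*(84 + m) = 2*m*(84 + m))
sqrt((-62 - 1)**2 + w(-90)) = sqrt((-62 - 1)**2 + 2*(-90)*(84 - 90)) = sqrt((-63)**2 + 2*(-90)*(-6)) = sqrt(3969 + 1080) = sqrt(5049) = 3*sqrt(561)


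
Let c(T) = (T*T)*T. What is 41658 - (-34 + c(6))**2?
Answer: 8534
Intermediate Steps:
c(T) = T**3 (c(T) = T**2*T = T**3)
41658 - (-34 + c(6))**2 = 41658 - (-34 + 6**3)**2 = 41658 - (-34 + 216)**2 = 41658 - 1*182**2 = 41658 - 1*33124 = 41658 - 33124 = 8534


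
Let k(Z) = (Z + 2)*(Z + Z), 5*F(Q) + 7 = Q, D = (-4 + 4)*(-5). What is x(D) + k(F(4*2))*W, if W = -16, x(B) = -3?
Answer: -427/25 ≈ -17.080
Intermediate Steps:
D = 0 (D = 0*(-5) = 0)
F(Q) = -7/5 + Q/5
k(Z) = 2*Z*(2 + Z) (k(Z) = (2 + Z)*(2*Z) = 2*Z*(2 + Z))
x(D) + k(F(4*2))*W = -3 + (2*(-7/5 + (4*2)/5)*(2 + (-7/5 + (4*2)/5)))*(-16) = -3 + (2*(-7/5 + (⅕)*8)*(2 + (-7/5 + (⅕)*8)))*(-16) = -3 + (2*(-7/5 + 8/5)*(2 + (-7/5 + 8/5)))*(-16) = -3 + (2*(⅕)*(2 + ⅕))*(-16) = -3 + (2*(⅕)*(11/5))*(-16) = -3 + (22/25)*(-16) = -3 - 352/25 = -427/25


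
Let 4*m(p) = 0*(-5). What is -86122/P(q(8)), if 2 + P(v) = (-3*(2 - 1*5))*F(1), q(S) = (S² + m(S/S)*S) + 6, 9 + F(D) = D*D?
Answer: 43061/37 ≈ 1163.8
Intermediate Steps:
m(p) = 0 (m(p) = (0*(-5))/4 = (¼)*0 = 0)
F(D) = -9 + D² (F(D) = -9 + D*D = -9 + D²)
q(S) = 6 + S² (q(S) = (S² + 0*S) + 6 = (S² + 0) + 6 = S² + 6 = 6 + S²)
P(v) = -74 (P(v) = -2 + (-3*(2 - 1*5))*(-9 + 1²) = -2 + (-3*(2 - 5))*(-9 + 1) = -2 - 3*(-3)*(-8) = -2 + 9*(-8) = -2 - 72 = -74)
-86122/P(q(8)) = -86122/(-74) = -86122*(-1/74) = 43061/37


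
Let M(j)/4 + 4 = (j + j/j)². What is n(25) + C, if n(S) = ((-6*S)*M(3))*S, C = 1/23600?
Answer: -4247999999/23600 ≈ -1.8000e+5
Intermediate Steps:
C = 1/23600 ≈ 4.2373e-5
M(j) = -16 + 4*(1 + j)² (M(j) = -16 + 4*(j + j/j)² = -16 + 4*(j + 1)² = -16 + 4*(1 + j)²)
n(S) = -288*S² (n(S) = ((-6*S)*(-16 + 4*(1 + 3)²))*S = ((-6*S)*(-16 + 4*4²))*S = ((-6*S)*(-16 + 4*16))*S = ((-6*S)*(-16 + 64))*S = (-6*S*48)*S = (-288*S)*S = -288*S²)
n(25) + C = -288*25² + 1/23600 = -288*625 + 1/23600 = -180000 + 1/23600 = -4247999999/23600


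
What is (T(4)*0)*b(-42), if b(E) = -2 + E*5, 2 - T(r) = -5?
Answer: 0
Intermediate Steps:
T(r) = 7 (T(r) = 2 - 1*(-5) = 2 + 5 = 7)
b(E) = -2 + 5*E
(T(4)*0)*b(-42) = (7*0)*(-2 + 5*(-42)) = 0*(-2 - 210) = 0*(-212) = 0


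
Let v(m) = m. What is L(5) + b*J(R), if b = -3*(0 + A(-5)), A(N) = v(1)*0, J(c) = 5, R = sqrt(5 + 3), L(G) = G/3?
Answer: 5/3 ≈ 1.6667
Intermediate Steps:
L(G) = G/3 (L(G) = G*(1/3) = G/3)
R = 2*sqrt(2) (R = sqrt(8) = 2*sqrt(2) ≈ 2.8284)
A(N) = 0 (A(N) = 1*0 = 0)
b = 0 (b = -3*(0 + 0) = -3*0 = 0)
L(5) + b*J(R) = (1/3)*5 + 0*5 = 5/3 + 0 = 5/3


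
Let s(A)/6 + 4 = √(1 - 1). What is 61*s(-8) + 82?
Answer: -1382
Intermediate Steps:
s(A) = -24 (s(A) = -24 + 6*√(1 - 1) = -24 + 6*√0 = -24 + 6*0 = -24 + 0 = -24)
61*s(-8) + 82 = 61*(-24) + 82 = -1464 + 82 = -1382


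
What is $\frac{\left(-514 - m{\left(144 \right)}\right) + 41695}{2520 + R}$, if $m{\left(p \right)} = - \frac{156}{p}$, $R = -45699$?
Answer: $- \frac{494185}{518148} \approx -0.95375$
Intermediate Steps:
$\frac{\left(-514 - m{\left(144 \right)}\right) + 41695}{2520 + R} = \frac{\left(-514 - - \frac{156}{144}\right) + 41695}{2520 - 45699} = \frac{\left(-514 - \left(-156\right) \frac{1}{144}\right) + 41695}{-43179} = \left(\left(-514 - - \frac{13}{12}\right) + 41695\right) \left(- \frac{1}{43179}\right) = \left(\left(-514 + \frac{13}{12}\right) + 41695\right) \left(- \frac{1}{43179}\right) = \left(- \frac{6155}{12} + 41695\right) \left(- \frac{1}{43179}\right) = \frac{494185}{12} \left(- \frac{1}{43179}\right) = - \frac{494185}{518148}$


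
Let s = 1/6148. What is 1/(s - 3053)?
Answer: -6148/18769843 ≈ -0.00032755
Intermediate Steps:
s = 1/6148 ≈ 0.00016265
1/(s - 3053) = 1/(1/6148 - 3053) = 1/(-18769843/6148) = -6148/18769843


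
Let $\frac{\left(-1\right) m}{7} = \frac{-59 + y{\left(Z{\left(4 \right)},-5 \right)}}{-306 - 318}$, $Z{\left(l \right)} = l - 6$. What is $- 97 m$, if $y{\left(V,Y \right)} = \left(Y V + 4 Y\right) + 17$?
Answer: $\frac{679}{12} \approx 56.583$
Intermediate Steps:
$Z{\left(l \right)} = -6 + l$ ($Z{\left(l \right)} = l - 6 = -6 + l$)
$y{\left(V,Y \right)} = 17 + 4 Y + V Y$ ($y{\left(V,Y \right)} = \left(V Y + 4 Y\right) + 17 = \left(4 Y + V Y\right) + 17 = 17 + 4 Y + V Y$)
$m = - \frac{7}{12}$ ($m = - 7 \frac{-59 + \left(17 + 4 \left(-5\right) + \left(-6 + 4\right) \left(-5\right)\right)}{-306 - 318} = - 7 \frac{-59 - -7}{-624} = - 7 \left(-59 + \left(17 - 20 + 10\right)\right) \left(- \frac{1}{624}\right) = - 7 \left(-59 + 7\right) \left(- \frac{1}{624}\right) = - 7 \left(\left(-52\right) \left(- \frac{1}{624}\right)\right) = \left(-7\right) \frac{1}{12} = - \frac{7}{12} \approx -0.58333$)
$- 97 m = \left(-97\right) \left(- \frac{7}{12}\right) = \frac{679}{12}$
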